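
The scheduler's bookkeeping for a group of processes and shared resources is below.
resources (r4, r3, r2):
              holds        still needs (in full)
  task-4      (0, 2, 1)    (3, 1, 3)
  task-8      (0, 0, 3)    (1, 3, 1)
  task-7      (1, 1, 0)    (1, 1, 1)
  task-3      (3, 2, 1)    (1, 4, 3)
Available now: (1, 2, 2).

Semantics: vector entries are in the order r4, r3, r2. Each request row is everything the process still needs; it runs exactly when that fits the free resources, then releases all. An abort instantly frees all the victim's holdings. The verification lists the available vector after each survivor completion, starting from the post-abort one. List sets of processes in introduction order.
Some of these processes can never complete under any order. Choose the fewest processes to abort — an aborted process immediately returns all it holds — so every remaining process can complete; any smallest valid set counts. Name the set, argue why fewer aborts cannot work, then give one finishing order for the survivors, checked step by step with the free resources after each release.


Minimum abort set: task-4.
Key observation: task-3 had no path to completion before; after the abort of task-4 ((0, 2, 1) returned), step 3 is where it fits.
Why nothing smaller works: aborting no one leaves the state deadlocked as given.
The survivors complete as task-8, task-7, task-3. Walking it through (starting from the post-abort pool):
  pool = (1, 4, 3)
  task-8 needs (1, 3, 1) <= (1, 4, 3) -> finishes; pool += (0, 0, 3) = (1, 4, 6)
  task-7 needs (1, 1, 1) <= (1, 4, 6) -> finishes; pool += (1, 1, 0) = (2, 5, 6)
  task-3 needs (1, 4, 3) <= (2, 5, 6) -> finishes; pool += (3, 2, 1) = (5, 7, 7)


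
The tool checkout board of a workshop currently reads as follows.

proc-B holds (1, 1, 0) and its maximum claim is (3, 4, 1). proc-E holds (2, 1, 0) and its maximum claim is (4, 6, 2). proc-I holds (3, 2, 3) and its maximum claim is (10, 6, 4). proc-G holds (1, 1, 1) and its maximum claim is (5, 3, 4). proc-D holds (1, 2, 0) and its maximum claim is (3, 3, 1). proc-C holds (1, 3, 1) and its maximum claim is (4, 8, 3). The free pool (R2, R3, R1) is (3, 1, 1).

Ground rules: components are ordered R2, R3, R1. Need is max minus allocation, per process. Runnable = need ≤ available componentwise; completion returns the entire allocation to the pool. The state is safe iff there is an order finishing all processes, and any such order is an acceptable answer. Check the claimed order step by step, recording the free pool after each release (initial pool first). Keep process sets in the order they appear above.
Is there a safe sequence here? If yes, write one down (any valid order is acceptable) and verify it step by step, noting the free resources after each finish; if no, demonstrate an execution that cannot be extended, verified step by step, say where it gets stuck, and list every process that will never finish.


UNSAFE.
Key observation: after proc-D, proc-B the pool peaks at (5, 4, 1), and each blocked process is short somewhere: proc-E on R3, R1; proc-I on R2; proc-G on R1; proc-C on R3, R1.
A maximal execution: proc-D, proc-B — then nothing else fits. Step-by-step check:
  pool = (3, 1, 1)
  proc-D: need (2, 1, 1) fits (3, 1, 1); releases (1, 2, 0), pool now (4, 3, 1)
  proc-B: need (2, 3, 1) fits (4, 3, 1); releases (1, 1, 0), pool now (5, 4, 1)
  proc-E still needs (2, 5, 2) but only (5, 4, 1) is free — short on R3 and R1
  proc-I still needs (7, 4, 1) but only (5, 4, 1) is free — short on R2
  proc-G still needs (4, 2, 3) but only (5, 4, 1) is free — short on R1
  proc-C still needs (3, 5, 2) but only (5, 4, 1) is free — short on R3 and R1
Permanently blocked: proc-E, proc-I, proc-G and proc-C.


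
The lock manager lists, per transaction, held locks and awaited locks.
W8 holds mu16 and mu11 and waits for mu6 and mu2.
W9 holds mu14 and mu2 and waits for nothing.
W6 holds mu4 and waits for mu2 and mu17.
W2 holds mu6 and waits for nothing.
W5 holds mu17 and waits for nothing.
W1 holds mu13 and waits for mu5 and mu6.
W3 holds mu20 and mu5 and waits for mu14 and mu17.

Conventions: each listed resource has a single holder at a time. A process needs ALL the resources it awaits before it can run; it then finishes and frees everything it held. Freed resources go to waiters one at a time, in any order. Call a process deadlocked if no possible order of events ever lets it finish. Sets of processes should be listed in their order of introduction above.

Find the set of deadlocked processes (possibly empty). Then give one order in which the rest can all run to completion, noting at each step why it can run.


No process is deadlocked.
Key observation: although several processes wait, no cycle exists — each chain bottoms out at a free runner.
The rest can finish in the order W9, W5, W3, W2, W1, W8, W6.
Check, step by step:
  W9 waits on nothing -> runs at once and releases mu14 and mu2
  W5 waits on nothing -> runs at once and releases mu17
  W3 waits on mu14 and mu17 — all released -> runs and releases mu20 and mu5
  W2 waits on nothing -> runs at once and releases mu6
  W1 waits on mu5 and mu6 — all released -> runs and releases mu13
  W8 waits on mu6 and mu2 — all released -> runs and releases mu16 and mu11
  W6 waits on mu2 and mu17 — all released -> runs and releases mu4


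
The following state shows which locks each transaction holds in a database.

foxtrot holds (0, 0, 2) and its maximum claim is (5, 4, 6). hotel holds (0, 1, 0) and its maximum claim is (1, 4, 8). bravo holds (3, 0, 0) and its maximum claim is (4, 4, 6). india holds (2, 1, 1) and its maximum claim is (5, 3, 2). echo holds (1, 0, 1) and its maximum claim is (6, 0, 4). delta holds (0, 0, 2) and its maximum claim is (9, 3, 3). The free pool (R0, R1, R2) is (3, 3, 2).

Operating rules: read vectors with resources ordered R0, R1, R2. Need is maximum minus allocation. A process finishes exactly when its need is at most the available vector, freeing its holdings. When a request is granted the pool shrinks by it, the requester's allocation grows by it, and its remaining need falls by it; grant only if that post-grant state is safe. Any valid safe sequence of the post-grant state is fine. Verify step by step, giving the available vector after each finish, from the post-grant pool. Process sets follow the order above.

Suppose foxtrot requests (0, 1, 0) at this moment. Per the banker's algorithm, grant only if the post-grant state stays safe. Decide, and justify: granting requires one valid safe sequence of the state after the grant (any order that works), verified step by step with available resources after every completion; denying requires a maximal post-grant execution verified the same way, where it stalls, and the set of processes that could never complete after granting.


GRANT. The post-grant state is safe; one safe sequence: india, echo, foxtrot, bravo, delta, hotel.
Key observation: the grant leaves (3, 2, 2) free — enough for india, whose release restarts the cascade.
Verifying the post-grant state step by step:
  pool = (3, 2, 2)
  india needs (3, 2, 1) <= (3, 2, 2) -> finishes; pool += (2, 1, 1) = (5, 3, 3)
  echo needs (5, 0, 3) <= (5, 3, 3) -> finishes; pool += (1, 0, 1) = (6, 3, 4)
  foxtrot needs (5, 3, 4) <= (6, 3, 4) -> finishes; pool += (0, 1, 2) = (6, 4, 6)
  bravo needs (1, 4, 6) <= (6, 4, 6) -> finishes; pool += (3, 0, 0) = (9, 4, 6)
  delta needs (9, 3, 1) <= (9, 4, 6) -> finishes; pool += (0, 0, 2) = (9, 4, 8)
  hotel needs (1, 3, 8) <= (9, 4, 8) -> finishes; pool += (0, 1, 0) = (9, 5, 8)


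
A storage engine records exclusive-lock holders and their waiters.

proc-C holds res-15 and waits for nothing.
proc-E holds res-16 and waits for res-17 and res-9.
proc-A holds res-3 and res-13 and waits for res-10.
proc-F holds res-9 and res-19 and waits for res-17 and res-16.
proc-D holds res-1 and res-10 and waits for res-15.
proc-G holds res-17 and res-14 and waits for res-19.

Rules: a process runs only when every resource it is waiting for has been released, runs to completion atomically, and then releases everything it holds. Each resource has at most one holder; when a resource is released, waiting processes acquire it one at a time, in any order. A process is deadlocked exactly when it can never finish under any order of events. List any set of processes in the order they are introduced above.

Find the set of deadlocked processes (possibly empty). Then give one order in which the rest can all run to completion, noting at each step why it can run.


Deadlocked: proc-E, proc-F and proc-G.
Key observation: the wait chain closes on itself along proc-E -> proc-F -> proc-E; proc-G is caught in further circular waits.
One completion order for the rest: proc-C, proc-D, proc-A.
Step-by-step check:
  proc-C: no waits; runs immediately, freeing res-15
  run proc-D (all its waits — res-15 — are resolved); releases res-1 and res-10
  run proc-A (all its waits — res-10 — are resolved); releases res-3 and res-13


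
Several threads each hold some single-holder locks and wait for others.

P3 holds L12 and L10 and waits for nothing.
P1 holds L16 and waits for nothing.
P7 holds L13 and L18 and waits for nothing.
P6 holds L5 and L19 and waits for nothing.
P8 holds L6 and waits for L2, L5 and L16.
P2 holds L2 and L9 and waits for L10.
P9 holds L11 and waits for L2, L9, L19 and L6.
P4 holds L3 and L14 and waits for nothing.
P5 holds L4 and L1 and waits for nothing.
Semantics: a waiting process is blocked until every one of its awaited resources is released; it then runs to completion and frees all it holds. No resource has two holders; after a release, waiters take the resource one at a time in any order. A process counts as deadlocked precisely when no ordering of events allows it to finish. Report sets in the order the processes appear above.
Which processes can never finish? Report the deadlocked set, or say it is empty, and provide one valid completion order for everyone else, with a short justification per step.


No process is deadlocked.
Key observation: there is no circular wait here — follow any chain and it reaches a process that is free to run now.
The rest can finish in the order P5, P3, P4, P1, P7, P6, P2, P8, P9.
Check, step by step:
  P5 waits on nothing -> runs at once and releases L4 and L1
  P3 waits on nothing -> runs at once and releases L12 and L10
  P4 waits on nothing -> runs at once and releases L3 and L14
  P1 waits on nothing -> runs at once and releases L16
  P7 waits on nothing -> runs at once and releases L13 and L18
  P6 waits on nothing -> runs at once and releases L5 and L19
  run P2 (all its waits — L10 — are resolved); releases L2 and L9
  run P8 (all its waits — L2, L5 and L16 — are resolved); releases L6
  run P9 (all its waits — L2, L9, L19 and L6 — are resolved); releases L11


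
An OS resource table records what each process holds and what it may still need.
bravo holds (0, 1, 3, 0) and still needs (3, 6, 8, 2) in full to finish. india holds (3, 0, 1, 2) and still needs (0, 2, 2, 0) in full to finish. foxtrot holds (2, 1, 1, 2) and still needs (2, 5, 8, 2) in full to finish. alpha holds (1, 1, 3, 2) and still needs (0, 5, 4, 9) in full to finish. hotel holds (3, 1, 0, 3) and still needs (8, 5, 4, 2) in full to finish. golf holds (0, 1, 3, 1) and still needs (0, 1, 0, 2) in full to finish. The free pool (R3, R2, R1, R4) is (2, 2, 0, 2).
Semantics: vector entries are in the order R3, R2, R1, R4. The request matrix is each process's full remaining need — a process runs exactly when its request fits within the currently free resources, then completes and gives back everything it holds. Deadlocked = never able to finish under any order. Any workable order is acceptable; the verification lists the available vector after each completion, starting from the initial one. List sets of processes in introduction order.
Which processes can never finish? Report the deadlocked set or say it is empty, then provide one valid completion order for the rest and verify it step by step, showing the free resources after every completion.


The deadlocked set is bravo, foxtrot, alpha and hotel.
Key observation: the pool after golf, india is (5, 3, 4, 5); every surviving request exceeds it in R2, so progress ends there.
A valid finishing order for the others: golf, india. Check, step by step:
  pool = (2, 2, 0, 2)
  run golf (needs (0, 1, 0, 2), free (2, 2, 0, 2)); after release of (0, 1, 3, 1) the pool is (2, 3, 3, 3)
  run india (needs (0, 2, 2, 0), free (2, 3, 3, 3)); after release of (3, 0, 1, 2) the pool is (5, 3, 4, 5)
The blocked processes can never fit:
  bravo cannot run: need (3, 6, 8, 2) vs free (5, 3, 4, 5) (insufficient R2 and R1)
  foxtrot cannot run: need (2, 5, 8, 2) vs free (5, 3, 4, 5) (insufficient R2 and R1)
  alpha cannot run: need (0, 5, 4, 9) vs free (5, 3, 4, 5) (insufficient R2 and R4)
  hotel cannot run: need (8, 5, 4, 2) vs free (5, 3, 4, 5) (insufficient R3 and R2)


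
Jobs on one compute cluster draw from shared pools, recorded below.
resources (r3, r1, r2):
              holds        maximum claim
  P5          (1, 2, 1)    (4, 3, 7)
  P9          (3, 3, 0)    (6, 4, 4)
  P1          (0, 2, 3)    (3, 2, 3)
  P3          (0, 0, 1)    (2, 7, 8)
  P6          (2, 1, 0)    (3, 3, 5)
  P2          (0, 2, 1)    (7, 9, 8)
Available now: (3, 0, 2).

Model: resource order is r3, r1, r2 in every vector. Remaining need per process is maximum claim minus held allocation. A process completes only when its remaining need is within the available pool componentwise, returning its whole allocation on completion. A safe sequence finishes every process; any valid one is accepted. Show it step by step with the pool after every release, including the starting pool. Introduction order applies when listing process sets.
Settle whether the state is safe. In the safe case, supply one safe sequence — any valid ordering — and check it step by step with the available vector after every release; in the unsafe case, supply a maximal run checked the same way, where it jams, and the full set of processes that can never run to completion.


UNSAFE — no complete ordering exists.
Key observation: the wall is r2: completing P1, P9, P6 brings the pool only to (8, 6, 5), and all the rest need more.
Going as far as possible: P1, P9, P6; after that, nothing fits. Walking it through:
  pool = (3, 0, 2)
  P1: need (3, 0, 0) fits (3, 0, 2); releases (0, 2, 3), pool now (3, 2, 5)
  P9: need (3, 1, 4) fits (3, 2, 5); releases (3, 3, 0), pool now (6, 5, 5)
  P6: need (1, 2, 5) fits (6, 5, 5); releases (2, 1, 0), pool now (8, 6, 5)
  P5 still needs (3, 1, 6) but only (8, 6, 5) is free — short on r2
  P3 still needs (2, 7, 7) but only (8, 6, 5) is free — short on r1 and r2
  P2 still needs (7, 7, 7) but only (8, 6, 5) is free — short on r1 and r2
Processes that can never finish: P5, P3 and P2.


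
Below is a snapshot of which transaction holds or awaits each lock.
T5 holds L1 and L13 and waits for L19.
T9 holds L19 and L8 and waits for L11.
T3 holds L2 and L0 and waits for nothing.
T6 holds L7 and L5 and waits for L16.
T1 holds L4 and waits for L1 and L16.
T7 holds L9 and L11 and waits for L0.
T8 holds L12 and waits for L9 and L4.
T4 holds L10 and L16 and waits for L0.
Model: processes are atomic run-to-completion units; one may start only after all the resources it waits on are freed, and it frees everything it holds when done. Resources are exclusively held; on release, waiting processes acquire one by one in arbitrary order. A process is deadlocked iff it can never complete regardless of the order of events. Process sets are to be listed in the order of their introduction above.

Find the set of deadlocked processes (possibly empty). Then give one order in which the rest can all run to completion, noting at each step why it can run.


No process is deadlocked.
Key observation: no waiting chain loops back on itself — every chain ends at a process that waits on nothing, so everyone eventually runs.
The rest can finish in the order T3, T4, T7, T9, T5, T1, T8, T6.
Walking it through:
  T3 waits on nothing -> runs at once and releases L2 and L0
  run T4 (all its waits — L0 — are resolved); releases L10 and L16
  run T7 (all its waits — L0 — are resolved); releases L9 and L11
  run T9 (all its waits — L11 — are resolved); releases L19 and L8
  run T5 (all its waits — L19 — are resolved); releases L1 and L13
  run T1 (all its waits — L1 and L16 — are resolved); releases L4
  run T8 (all its waits — L9 and L4 — are resolved); releases L12
  run T6 (all its waits — L16 — are resolved); releases L7 and L5


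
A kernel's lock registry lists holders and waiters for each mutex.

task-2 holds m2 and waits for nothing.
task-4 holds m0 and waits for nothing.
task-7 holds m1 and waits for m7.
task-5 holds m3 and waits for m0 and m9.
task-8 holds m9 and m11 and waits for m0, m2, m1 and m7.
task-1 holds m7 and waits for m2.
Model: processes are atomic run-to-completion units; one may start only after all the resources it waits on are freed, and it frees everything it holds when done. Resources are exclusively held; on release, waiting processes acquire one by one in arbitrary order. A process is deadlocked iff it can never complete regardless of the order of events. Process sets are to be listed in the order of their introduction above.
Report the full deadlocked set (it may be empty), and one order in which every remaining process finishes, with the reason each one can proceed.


Nothing here is deadlocked.
Key observation: although several processes wait, no cycle exists — each chain bottoms out at a free runner.
A valid finishing order for the others: task-2, task-4, task-1, task-7, task-8, task-5.
Check, step by step:
  run task-2 (it waits on nothing); releases m2
  run task-4 (it waits on nothing); releases m0
  run task-1 (all its waits — m2 — are resolved); releases m7
  run task-7 (all its waits — m7 — are resolved); releases m1
  run task-8 (all its waits — m0, m2, m1 and m7 — are resolved); releases m9 and m11
  run task-5 (all its waits — m0 and m9 — are resolved); releases m3


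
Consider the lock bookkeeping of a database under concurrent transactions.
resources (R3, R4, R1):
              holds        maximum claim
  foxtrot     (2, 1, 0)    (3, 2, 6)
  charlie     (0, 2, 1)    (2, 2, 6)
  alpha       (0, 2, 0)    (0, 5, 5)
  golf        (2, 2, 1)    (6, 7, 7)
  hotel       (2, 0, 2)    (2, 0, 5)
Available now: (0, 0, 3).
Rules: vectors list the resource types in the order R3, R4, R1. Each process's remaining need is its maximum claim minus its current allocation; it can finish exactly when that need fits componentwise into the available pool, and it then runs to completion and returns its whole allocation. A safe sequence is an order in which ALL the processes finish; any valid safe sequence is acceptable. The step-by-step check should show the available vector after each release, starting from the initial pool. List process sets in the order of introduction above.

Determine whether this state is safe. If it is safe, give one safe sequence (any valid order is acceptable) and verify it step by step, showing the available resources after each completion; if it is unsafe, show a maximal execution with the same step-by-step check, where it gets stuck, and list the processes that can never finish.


The state is SAFE; one workable sequence: hotel, charlie, foxtrot, alpha, golf.
Key observation: hotel is the earliest step where a requested resource binds exactly: need (0, 0, 3), pool (0, 0, 3) at its turn.
Check, step by step:
  pool = (0, 0, 3)
  run hotel (needs (0, 0, 3), free (0, 0, 3)); after release of (2, 0, 2) the pool is (2, 0, 5)
  run charlie (needs (2, 0, 5), free (2, 0, 5)); after release of (0, 2, 1) the pool is (2, 2, 6)
  run foxtrot (needs (1, 1, 6), free (2, 2, 6)); after release of (2, 1, 0) the pool is (4, 3, 6)
  run alpha (needs (0, 3, 5), free (4, 3, 6)); after release of (0, 2, 0) the pool is (4, 5, 6)
  run golf (needs (4, 5, 6), free (4, 5, 6)); after release of (2, 2, 1) the pool is (6, 7, 7)


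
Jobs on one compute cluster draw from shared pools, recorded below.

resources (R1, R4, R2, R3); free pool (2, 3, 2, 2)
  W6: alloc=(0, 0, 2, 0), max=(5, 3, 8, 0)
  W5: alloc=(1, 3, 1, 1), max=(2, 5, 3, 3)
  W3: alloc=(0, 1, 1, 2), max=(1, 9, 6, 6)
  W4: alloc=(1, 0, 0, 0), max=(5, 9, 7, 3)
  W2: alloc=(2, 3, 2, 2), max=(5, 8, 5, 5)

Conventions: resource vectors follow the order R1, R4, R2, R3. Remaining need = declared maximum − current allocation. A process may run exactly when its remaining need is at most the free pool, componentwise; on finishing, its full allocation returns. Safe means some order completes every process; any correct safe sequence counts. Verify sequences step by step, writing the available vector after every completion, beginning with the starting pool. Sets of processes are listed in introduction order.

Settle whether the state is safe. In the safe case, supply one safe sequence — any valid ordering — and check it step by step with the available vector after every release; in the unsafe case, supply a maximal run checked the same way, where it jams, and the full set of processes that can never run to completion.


The state is SAFE; one workable sequence: W5, W2, W3, W6, W4.
Key observation: at W5 the run first touches a limit — (1, 2, 2, 2) against (2, 3, 2, 2), exact on a resource it actually requests.
Walking it through:
  pool = (2, 3, 2, 2)
  W5: need (1, 2, 2, 2) fits (2, 3, 2, 2); releases (1, 3, 1, 1), pool now (3, 6, 3, 3)
  W2: need (3, 5, 3, 3) fits (3, 6, 3, 3); releases (2, 3, 2, 2), pool now (5, 9, 5, 5)
  W3: need (1, 8, 5, 4) fits (5, 9, 5, 5); releases (0, 1, 1, 2), pool now (5, 10, 6, 7)
  W6: need (5, 3, 6, 0) fits (5, 10, 6, 7); releases (0, 0, 2, 0), pool now (5, 10, 8, 7)
  W4: need (4, 9, 7, 3) fits (5, 10, 8, 7); releases (1, 0, 0, 0), pool now (6, 10, 8, 7)


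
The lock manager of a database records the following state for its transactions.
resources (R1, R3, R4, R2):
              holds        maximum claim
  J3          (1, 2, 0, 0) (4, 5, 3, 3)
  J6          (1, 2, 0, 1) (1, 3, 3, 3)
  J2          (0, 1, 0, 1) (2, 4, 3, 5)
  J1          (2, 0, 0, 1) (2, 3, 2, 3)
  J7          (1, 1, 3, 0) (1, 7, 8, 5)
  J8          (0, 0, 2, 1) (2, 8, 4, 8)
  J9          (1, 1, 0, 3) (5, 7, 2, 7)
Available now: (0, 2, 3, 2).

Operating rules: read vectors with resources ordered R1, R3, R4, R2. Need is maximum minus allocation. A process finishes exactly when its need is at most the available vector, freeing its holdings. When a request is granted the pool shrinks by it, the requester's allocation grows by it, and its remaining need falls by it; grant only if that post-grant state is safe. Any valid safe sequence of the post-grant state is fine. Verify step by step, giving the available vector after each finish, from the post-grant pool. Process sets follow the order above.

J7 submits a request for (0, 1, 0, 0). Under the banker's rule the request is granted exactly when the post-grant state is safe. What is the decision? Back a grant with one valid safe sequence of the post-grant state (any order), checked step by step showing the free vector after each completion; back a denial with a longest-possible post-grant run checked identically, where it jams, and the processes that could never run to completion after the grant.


DENY. Granting would leave the state unsafe.
Key observation: after J6, J1, J2, J3, J9 the pool peaks at (5, 7, 3, 8), and each blocked process is short somewhere: J7 on R4; J8 on R3.
After a pretend grant, a maximal execution: J6, J1, J2, J3, J9 — then nothing else fits. Step-by-step check:
  pool = (0, 1, 3, 2)
  J6 needs (0, 1, 3, 2) <= (0, 1, 3, 2) -> finishes; pool += (1, 2, 0, 1) = (1, 3, 3, 3)
  J1 needs (0, 3, 2, 2) <= (1, 3, 3, 3) -> finishes; pool += (2, 0, 0, 1) = (3, 3, 3, 4)
  J2 needs (2, 3, 3, 4) <= (3, 3, 3, 4) -> finishes; pool += (0, 1, 0, 1) = (3, 4, 3, 5)
  J3 needs (3, 3, 3, 3) <= (3, 4, 3, 5) -> finishes; pool += (1, 2, 0, 0) = (4, 6, 3, 5)
  J9 needs (4, 6, 2, 4) <= (4, 6, 3, 5) -> finishes; pool += (1, 1, 0, 3) = (5, 7, 3, 8)
  blocked: J7 wants (0, 5, 5, 5), pool (5, 7, 3, 8) — not enough R4
  blocked: J8 wants (2, 8, 2, 7), pool (5, 7, 3, 8) — not enough R3
Processes that could never finish after the grant: J7 and J8.


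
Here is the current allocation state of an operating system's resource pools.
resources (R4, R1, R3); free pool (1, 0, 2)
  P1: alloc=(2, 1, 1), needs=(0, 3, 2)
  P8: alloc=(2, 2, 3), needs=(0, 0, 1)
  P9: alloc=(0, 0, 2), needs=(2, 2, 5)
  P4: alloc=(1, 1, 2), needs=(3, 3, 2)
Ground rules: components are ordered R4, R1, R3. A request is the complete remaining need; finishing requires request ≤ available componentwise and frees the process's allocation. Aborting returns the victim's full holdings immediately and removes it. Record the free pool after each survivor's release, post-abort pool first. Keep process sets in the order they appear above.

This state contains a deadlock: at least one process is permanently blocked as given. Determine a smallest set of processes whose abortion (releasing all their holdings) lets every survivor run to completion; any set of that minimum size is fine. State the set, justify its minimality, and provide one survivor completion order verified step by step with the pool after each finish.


The answer: abort P4.
Key observation: P1 could never have finished before the abort; with (1, 1, 2) returned by P4, it fits at step 3.
No smaller set exists: with zero aborts the deadlock remains.
Survivors finish in the order: P8, P9, P1. Check, step by step (pool after the aborts first):
  pool = (2, 1, 4)
  P8: need (0, 0, 1) fits (2, 1, 4); releases (2, 2, 3), pool now (4, 3, 7)
  P9: need (2, 2, 5) fits (4, 3, 7); releases (0, 0, 2), pool now (4, 3, 9)
  P1: need (0, 3, 2) fits (4, 3, 9); releases (2, 1, 1), pool now (6, 4, 10)


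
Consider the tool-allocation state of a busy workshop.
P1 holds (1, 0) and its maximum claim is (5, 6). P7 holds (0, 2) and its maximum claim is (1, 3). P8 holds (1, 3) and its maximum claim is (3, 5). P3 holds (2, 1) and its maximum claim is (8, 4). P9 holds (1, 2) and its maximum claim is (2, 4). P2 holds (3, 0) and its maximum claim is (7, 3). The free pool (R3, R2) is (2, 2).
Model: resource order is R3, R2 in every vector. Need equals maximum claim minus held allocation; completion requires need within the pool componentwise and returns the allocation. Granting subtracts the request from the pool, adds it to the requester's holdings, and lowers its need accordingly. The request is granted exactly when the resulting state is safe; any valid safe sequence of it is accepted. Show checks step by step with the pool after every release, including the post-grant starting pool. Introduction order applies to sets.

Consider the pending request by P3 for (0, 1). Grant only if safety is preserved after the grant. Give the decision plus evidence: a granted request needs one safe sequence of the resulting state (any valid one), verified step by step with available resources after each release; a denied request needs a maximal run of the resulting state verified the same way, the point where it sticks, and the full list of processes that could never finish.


GRANT: granting preserves safety; a valid post-grant sequence is P7, P8, P9, P2, P1, P3.
Key observation: the grant leaves (2, 1) free — enough for P7, whose release restarts the cascade.
Step-by-step check of the post-grant state:
  pool = (2, 1)
  run P7 (needs (1, 1), free (2, 1)); after release of (0, 2) the pool is (2, 3)
  run P8 (needs (2, 2), free (2, 3)); after release of (1, 3) the pool is (3, 6)
  run P9 (needs (1, 2), free (3, 6)); after release of (1, 2) the pool is (4, 8)
  run P2 (needs (4, 3), free (4, 8)); after release of (3, 0) the pool is (7, 8)
  run P1 (needs (4, 6), free (7, 8)); after release of (1, 0) the pool is (8, 8)
  run P3 (needs (6, 2), free (8, 8)); after release of (2, 2) the pool is (10, 10)


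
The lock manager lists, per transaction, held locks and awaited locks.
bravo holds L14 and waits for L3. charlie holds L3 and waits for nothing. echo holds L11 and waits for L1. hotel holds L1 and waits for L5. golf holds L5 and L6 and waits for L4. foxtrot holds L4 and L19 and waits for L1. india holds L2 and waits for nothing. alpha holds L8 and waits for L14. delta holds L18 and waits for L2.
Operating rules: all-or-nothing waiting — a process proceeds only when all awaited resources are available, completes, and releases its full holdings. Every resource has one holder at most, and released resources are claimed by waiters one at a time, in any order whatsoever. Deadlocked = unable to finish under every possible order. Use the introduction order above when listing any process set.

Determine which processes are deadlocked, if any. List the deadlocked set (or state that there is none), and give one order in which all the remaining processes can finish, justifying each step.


Deadlocked set: echo, hotel, golf and foxtrot.
Key observation: the wait chain closes on itself along hotel -> golf -> foxtrot -> hotel; echo waits into the deadlock from upstream.
One completion order for the rest: charlie, india, bravo, alpha, delta.
Verifying each step:
  charlie: no waits; runs immediately, freeing L3
  india: no waits; runs immediately, freeing L2
  run bravo (all its waits — L3 — are resolved); releases L14
  run alpha (all its waits — L14 — are resolved); releases L8
  run delta (all its waits — L2 — are resolved); releases L18


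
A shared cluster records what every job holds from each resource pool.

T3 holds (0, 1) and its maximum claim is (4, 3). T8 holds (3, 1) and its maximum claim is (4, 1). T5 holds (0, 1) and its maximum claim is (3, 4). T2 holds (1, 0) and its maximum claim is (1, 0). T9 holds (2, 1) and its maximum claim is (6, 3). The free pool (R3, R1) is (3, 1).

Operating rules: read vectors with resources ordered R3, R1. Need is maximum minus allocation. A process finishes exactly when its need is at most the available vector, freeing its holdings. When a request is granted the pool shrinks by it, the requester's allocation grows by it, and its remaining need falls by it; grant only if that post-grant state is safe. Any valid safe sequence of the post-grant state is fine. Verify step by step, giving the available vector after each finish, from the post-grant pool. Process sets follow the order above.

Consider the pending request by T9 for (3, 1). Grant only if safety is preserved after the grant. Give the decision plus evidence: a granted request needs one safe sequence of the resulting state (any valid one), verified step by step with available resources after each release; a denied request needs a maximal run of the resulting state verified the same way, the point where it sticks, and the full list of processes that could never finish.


GRANT. The post-grant state is safe; one safe sequence: T2, T8, T9, T3, T5.
Key observation: after the grant the pool drops to (0, 0), which still lets T2 finish first and unwind the rest.
Check on the post-grant state, step by step:
  pool = (0, 0)
  run T2 (needs (0, 0), free (0, 0)); after release of (1, 0) the pool is (1, 0)
  run T8 (needs (1, 0), free (1, 0)); after release of (3, 1) the pool is (4, 1)
  run T9 (needs (1, 1), free (4, 1)); after release of (5, 2) the pool is (9, 3)
  run T3 (needs (4, 2), free (9, 3)); after release of (0, 1) the pool is (9, 4)
  run T5 (needs (3, 3), free (9, 4)); after release of (0, 1) the pool is (9, 5)


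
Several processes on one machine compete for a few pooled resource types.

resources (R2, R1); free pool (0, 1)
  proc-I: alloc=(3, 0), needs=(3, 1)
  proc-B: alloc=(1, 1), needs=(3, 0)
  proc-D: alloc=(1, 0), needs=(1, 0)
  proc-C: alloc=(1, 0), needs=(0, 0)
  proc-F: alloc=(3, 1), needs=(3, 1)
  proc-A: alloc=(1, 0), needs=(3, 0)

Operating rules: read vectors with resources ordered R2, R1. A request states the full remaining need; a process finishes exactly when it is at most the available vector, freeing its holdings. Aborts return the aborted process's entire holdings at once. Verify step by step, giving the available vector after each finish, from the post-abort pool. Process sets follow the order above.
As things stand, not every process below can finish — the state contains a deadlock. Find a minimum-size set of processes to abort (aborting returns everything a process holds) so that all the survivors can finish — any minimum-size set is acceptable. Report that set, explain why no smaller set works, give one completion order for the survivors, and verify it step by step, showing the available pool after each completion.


Abort proc-I.
Key observation: proc-A was stuck for good until proc-I gave back (3, 0); in the order shown it finishes at step 2.
Why nothing smaller works: aborting no one leaves the state deadlocked as given.
Survivors finish in the order: proc-C, proc-A, proc-B, proc-F, proc-D. Check, step by step (pool after the aborts first):
  pool = (3, 1)
  proc-C needs (0, 0) <= (3, 1) -> finishes; pool += (1, 0) = (4, 1)
  proc-A needs (3, 0) <= (4, 1) -> finishes; pool += (1, 0) = (5, 1)
  proc-B needs (3, 0) <= (5, 1) -> finishes; pool += (1, 1) = (6, 2)
  proc-F needs (3, 1) <= (6, 2) -> finishes; pool += (3, 1) = (9, 3)
  proc-D needs (1, 0) <= (9, 3) -> finishes; pool += (1, 0) = (10, 3)


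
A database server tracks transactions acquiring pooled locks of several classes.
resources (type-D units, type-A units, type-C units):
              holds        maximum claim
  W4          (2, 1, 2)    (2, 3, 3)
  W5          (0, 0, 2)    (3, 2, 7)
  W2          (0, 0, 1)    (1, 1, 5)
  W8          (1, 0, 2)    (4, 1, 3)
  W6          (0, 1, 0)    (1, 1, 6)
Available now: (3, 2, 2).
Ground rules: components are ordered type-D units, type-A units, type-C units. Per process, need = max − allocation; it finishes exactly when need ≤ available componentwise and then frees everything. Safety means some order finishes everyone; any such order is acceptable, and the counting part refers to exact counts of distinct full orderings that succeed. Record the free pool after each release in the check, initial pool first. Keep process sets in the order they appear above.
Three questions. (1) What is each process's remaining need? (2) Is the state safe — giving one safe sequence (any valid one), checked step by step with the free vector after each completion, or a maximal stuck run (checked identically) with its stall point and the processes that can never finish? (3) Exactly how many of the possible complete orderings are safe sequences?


(1) Outstanding need per process (order type-D units, type-A units, type-C units):
  W4: (0, 2, 1)
  W5: (3, 2, 5)
  W2: (1, 1, 4)
  W8: (3, 1, 1)
  W6: (1, 0, 6)
(2) SAFE — a valid safe sequence is W8, W4, W5, W2, W6.
Key observation: the first exact fit in this order is W8 — it needs (3, 1, 1) with (3, 2, 2) free, meeting a requested resource to the last unit.
Step-by-step check:
  pool = (3, 2, 2)
  run W8 (needs (3, 1, 1), free (3, 2, 2)); after release of (1, 0, 2) the pool is (4, 2, 4)
  run W4 (needs (0, 2, 1), free (4, 2, 4)); after release of (2, 1, 2) the pool is (6, 3, 6)
  run W5 (needs (3, 2, 5), free (6, 3, 6)); after release of (0, 0, 2) the pool is (6, 3, 8)
  run W2 (needs (1, 1, 4), free (6, 3, 8)); after release of (0, 0, 1) the pool is (6, 3, 9)
  run W6 (needs (1, 0, 6), free (6, 3, 9)); after release of (0, 1, 0) the pool is (6, 4, 9)
(3) Exactly 20 of the possible complete orderings are safe sequences.


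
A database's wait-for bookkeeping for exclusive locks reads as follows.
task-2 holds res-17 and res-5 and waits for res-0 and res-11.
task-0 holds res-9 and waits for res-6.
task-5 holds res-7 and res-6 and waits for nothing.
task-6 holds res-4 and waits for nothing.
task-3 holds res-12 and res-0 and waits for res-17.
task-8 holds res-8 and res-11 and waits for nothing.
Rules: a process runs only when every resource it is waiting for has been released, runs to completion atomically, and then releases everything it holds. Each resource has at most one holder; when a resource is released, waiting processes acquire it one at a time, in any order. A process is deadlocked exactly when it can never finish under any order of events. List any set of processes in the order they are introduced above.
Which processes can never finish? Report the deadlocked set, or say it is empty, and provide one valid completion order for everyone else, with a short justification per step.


Deadlocked set: task-2 and task-3.
Key observation: the cycle task-2 -> task-3 -> task-2 can never break — each member waits on the next; no other process is dragged down with it.
A valid finishing order for the others: task-5, task-0, task-6, task-8.
Verifying each step:
  task-5 waits on nothing -> runs at once and releases res-7 and res-6
  task-0: everything it awaited (res-6) is free; runs, freeing res-9
  task-6 waits on nothing -> runs at once and releases res-4
  task-8 waits on nothing -> runs at once and releases res-8 and res-11


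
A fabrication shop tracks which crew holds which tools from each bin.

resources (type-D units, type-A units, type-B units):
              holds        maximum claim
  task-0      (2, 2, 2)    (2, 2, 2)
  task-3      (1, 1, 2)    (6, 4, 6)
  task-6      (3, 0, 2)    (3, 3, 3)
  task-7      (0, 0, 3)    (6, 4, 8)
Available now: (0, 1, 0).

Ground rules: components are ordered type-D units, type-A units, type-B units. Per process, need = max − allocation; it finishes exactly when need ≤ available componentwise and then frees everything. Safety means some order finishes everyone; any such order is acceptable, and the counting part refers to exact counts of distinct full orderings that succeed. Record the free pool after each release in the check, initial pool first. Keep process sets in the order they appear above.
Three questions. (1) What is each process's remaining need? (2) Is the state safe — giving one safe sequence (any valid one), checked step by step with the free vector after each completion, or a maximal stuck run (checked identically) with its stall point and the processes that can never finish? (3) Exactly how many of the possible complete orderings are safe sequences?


(1) Outstanding need per process (order type-D units, type-A units, type-B units):
  task-0: (0, 0, 0)
  task-3: (5, 3, 4)
  task-6: (0, 3, 1)
  task-7: (6, 4, 5)
(2) SAFE. One safe sequence: task-0, task-6, task-3, task-7.
Key observation: the first exact fit in this order is task-6 — it needs (0, 3, 1) with (2, 3, 2) free, meeting a requested resource to the last unit.
Walking it through:
  pool = (0, 1, 0)
  task-0: need (0, 0, 0) fits (0, 1, 0); releases (2, 2, 2), pool now (2, 3, 2)
  task-6: need (0, 3, 1) fits (2, 3, 2); releases (3, 0, 2), pool now (5, 3, 4)
  task-3: need (5, 3, 4) fits (5, 3, 4); releases (1, 1, 2), pool now (6, 4, 6)
  task-7: need (6, 4, 5) fits (6, 4, 6); releases (0, 0, 3), pool now (6, 4, 9)
(3) The exact count: 1 of the possible complete orderings is a safe sequence.


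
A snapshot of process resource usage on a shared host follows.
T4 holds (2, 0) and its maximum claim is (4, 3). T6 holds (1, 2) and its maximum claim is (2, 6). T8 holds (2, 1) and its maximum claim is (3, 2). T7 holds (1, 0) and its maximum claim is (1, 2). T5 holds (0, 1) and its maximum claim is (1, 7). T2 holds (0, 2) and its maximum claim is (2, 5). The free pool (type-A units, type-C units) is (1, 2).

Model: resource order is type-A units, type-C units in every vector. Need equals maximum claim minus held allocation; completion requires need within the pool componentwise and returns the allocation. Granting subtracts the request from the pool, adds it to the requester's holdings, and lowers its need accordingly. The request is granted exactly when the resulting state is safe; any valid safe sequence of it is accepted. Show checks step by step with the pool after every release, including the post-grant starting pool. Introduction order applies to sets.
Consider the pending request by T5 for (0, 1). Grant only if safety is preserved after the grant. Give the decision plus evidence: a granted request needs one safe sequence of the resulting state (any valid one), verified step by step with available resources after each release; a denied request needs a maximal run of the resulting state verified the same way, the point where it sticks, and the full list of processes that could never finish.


DENY — the pretend-granted state is unsafe.
Key observation: after T8, T7 complete, (4, 2) is the best the pool ever gets, yet each leftover process wants more type-C units.
After a pretend grant, a maximal execution: T8, T7 — then nothing else fits. Check, step by step:
  pool = (1, 1)
  T8 needs (1, 1) <= (1, 1) -> finishes; pool += (2, 1) = (3, 2)
  T7 needs (0, 2) <= (3, 2) -> finishes; pool += (1, 0) = (4, 2)
  T4 still needs (2, 3) but only (4, 2) is free — short on type-C units
  T6 still needs (1, 4) but only (4, 2) is free — short on type-C units
  T5 still needs (1, 5) but only (4, 2) is free — short on type-C units
  T2 still needs (2, 3) but only (4, 2) is free — short on type-C units
Had the request been granted, T4, T6, T5 and T2 could never finish.
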